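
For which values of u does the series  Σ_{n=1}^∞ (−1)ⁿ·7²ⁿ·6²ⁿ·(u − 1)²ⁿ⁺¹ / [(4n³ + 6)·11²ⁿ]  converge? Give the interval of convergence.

Ratio test: |a_{n+1}/a_n| = [(4n³ + 6)/(4(n+1)³ + 6)] · 49·36/121 → 1764/121 as n → ∞.
Since the exponent of (u − 1) increases by 2 each term, convergence requires |u − 1|² < 121/1764, hence R = 11/42.
Endpoint u = 53/42: the terms are on the order of 1/n³, so the series converges absolutely by comparison with the p-series (p = 3 > 1).
Check u = 31/42: absolute convergence follows by limit comparison with Σ 1/n³.

[31/42, 53/42]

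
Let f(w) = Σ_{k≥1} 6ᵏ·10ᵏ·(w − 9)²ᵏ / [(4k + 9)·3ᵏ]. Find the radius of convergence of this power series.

R = √5/10

Ratio test: |a_{k+1}/a_k| = [(4k + 9)/(4(k+1) + 9)] · 6·10/3 → 20 as k → ∞.
Successive powers of (w − 9) differ by 2, so the series converges when |w − 9|² · 20 < 1, i.e. |w − 9| < √(1/20). So R = √5/10.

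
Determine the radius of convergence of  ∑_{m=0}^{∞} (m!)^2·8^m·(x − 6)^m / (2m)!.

By the ratio test, |a_{m+1}/a_m| = (m+1)²/[(2m+1)·(2m+2)] · 8 → 2.
Convergence for |x − 6| · 2 < 1, i.e. |x − 6| < 1/2. So R = 1/2.

R = 1/2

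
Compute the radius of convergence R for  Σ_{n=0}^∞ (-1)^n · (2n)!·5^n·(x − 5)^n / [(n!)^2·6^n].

Apply the ratio test: |a_{n+1}| / |a_n| = (2n+1)·(2n+2)/(n+1)² · 5/6, which tends to 10/3 as n → ∞.
Thus R = 1/(10/3) = 3/10.

R = 3/10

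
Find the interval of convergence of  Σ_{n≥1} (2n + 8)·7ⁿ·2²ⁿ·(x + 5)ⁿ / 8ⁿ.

(-37/7, -33/7)

Apply the ratio test: |a_{n+1}| / |a_n| = [(2(n+1) + 8)/(2n + 8)] · 7·4/8, which tends to 7/2 as n → ∞.
Thus R = 1/(7/2) = 2/7.
Check x = -33/7: the terms do not tend to 0, so the series diverges.
At x = -37/7: the terms do not tend to 0, so the series diverges.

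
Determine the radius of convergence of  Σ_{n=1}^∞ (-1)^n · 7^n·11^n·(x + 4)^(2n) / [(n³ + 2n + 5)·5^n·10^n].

Ratio test: |a_{n+1}/a_n| = [(n³ + 2n + 5)/((n+1)³ + 2(n+1) + 5)] · 7·11/(5·10) → 77/50 as n → ∞.
Since the exponent of (x + 4) increases by 2 each term, convergence requires |x + 4|² < 50/77, hence R = 5√154/77.

R = 5√154/77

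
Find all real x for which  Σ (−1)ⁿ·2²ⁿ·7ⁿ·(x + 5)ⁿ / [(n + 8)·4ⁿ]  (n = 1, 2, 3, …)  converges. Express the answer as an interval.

(-36/7, -34/7]

Apply the ratio test: |a_{n+1}| / |a_n| = [(n + 8)/((n+1) + 8)] · 4·7/4, which tends to 7 as n → ∞.
The series converges when 7 · |x + 5| < 1, giving R = 1/7.
When x = -34/7, convergence follows from the alternating series test (terms decrease monotonically to 0).
Endpoint x = -36/7: the terms behave like c/n; limit comparison with the harmonic series gives divergence.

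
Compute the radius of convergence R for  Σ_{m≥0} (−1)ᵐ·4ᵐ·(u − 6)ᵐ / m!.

Ratio test: |a_{m+1}/a_m| = 4 · 1/(m+1) → 0 as m → ∞.
The limit is 0, so the series converges for all u; R = ∞.

R = ∞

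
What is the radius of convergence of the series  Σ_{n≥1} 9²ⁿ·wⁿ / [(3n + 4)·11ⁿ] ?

R = 11/81

The ratio of consecutive coefficients is [(3n + 4)/(3(n+1) + 4)] · 81/11 → 81/11.
The series converges when 81/11 · |w| < 1, giving R = 11/81.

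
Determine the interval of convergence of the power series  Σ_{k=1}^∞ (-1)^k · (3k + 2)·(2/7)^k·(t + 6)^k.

By the ratio test, |a_{k+1}/a_k| = [(3(k+1) + 2)/(3k + 2)] · 2/7 → 2/7.
Hence the series converges for |t + 6| < 1/(2/7) = 7/2, so the radius of convergence is 7/2.
When t = -5/2, the terms do not tend to 0, so the series diverges.
Check t = -19/2: the terms have absolute value of order k, which does not tend to 0, so the series diverges by the divergence test.

(-19/2, -5/2)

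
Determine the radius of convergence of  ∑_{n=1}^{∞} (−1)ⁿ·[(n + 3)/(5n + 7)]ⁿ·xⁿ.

Applying the root test, |a_n|^(1/n) = (n + 3)/(5n + 7) → 1/5.
Convergence for |x| · 1/5 < 1, i.e. |x| < 5. So R = 5.

R = 5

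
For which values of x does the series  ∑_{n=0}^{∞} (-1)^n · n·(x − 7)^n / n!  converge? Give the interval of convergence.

Ratio test: |a_{n+1}/a_n| = (n+1)/n · 1/(n+1) → 0 as n → ∞.
The limit is 0, so the series converges for all x; R = ∞.

(−∞, ∞)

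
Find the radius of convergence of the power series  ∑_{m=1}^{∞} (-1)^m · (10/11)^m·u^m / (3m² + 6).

R = 11/10

The ratio of consecutive coefficients is [(3m² + 6)/(3(m+1)² + 6)] · 10/11 → 10/11.
The series converges when 10/11 · |u| < 1, giving R = 11/10.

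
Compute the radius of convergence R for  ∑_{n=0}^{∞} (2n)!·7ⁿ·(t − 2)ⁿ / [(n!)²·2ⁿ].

Ratio test: |a_{n+1}/a_n| = (2n+1)·(2n+2)/(n+1)² · 7/2 → 14 as n → ∞.
Convergence for |t − 2| · 14 < 1, i.e. |t − 2| < 1/14. So R = 1/14.

R = 1/14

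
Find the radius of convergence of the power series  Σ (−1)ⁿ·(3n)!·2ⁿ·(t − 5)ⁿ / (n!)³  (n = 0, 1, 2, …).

Apply the ratio test: |a_{n+1}| / |a_n| = (3n+1)·(3n+2)·(3n+3)/(n+1)³ · 2, which tends to 54 as n → ∞.
The series converges when 54 · |t − 5| < 1, giving R = 1/54.

R = 1/54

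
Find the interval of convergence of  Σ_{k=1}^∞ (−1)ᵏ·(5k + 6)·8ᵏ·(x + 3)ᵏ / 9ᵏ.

(-33/8, -15/8)

By the ratio test, |a_{k+1}/a_k| = [(5(k+1) + 6)/(5k + 6)] · 8/9 → 8/9.
Hence the series converges for |x + 3| < 1/(8/9) = 9/8, so the radius of convergence is 9/8.
Check x = -15/8: the terms have absolute value of order k, which does not tend to 0, so the series diverges by the divergence test.
At x = -33/8: the terms do not tend to 0, so the series diverges.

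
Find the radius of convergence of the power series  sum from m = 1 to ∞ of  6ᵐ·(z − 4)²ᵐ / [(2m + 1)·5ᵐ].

By the ratio test, |a_{m+1}/a_m| = [(2m + 1)/(2(m+1) + 1)] · 6/5 → 6/5.
Since the exponent of (z − 4) increases by 2 each term, convergence requires |z − 4|² < 5/6, hence R = √30/6.

R = √30/6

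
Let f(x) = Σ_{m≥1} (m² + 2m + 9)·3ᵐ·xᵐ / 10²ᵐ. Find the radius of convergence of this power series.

R = 100/3

Ratio test: |a_{m+1}/a_m| = [((m+1)² + 2(m+1) + 9)/(m² + 2m + 9)] · 3/100 → 3/100 as m → ∞.
The series converges when 3/100 · |x| < 1, giving R = 100/3.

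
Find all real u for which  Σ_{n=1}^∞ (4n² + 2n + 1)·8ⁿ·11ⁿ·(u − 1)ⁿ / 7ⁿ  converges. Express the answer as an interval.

Apply the ratio test: |a_{n+1}| / |a_n| = [(4(n+1)² + 2(n+1) + 1)/(4n² + 2n + 1)] · 8·11/7, which tends to 88/7 as n → ∞.
Thus R = 1/(88/7) = 7/88.
At u = 95/88: the terms do not tend to 0, so the series diverges.
At u = 81/88: the terms have absolute value of order n², which does not tend to 0, so the series diverges by the divergence test.

(81/88, 95/88)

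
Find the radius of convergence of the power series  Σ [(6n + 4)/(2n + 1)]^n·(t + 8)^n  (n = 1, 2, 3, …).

By the Cauchy root test, |a_n|^(1/n) = (6n + 4)/(2n + 1) → 3.
The series converges when 3 · |t + 8| < 1, giving R = 1/3.

R = 1/3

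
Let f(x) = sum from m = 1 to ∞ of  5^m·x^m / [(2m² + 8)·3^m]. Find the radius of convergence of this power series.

R = 3/5

Apply the ratio test: |a_{m+1}| / |a_m| = [(2m² + 8)/(2(m+1)² + 8)] · 5/3, which tends to 5/3 as m → ∞.
Convergence for |x| · 5/3 < 1, i.e. |x| < 3/5. So R = 3/5.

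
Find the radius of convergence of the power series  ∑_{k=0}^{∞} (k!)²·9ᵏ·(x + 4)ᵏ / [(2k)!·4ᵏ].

R = 16/9

By the ratio test, |a_{k+1}/a_k| = (k+1)²/[(2k+1)·(2k+2)] · 9/4 → 9/16.
Hence the series converges for |x + 4| < 1/(9/16) = 16/9, so the radius of convergence is 16/9.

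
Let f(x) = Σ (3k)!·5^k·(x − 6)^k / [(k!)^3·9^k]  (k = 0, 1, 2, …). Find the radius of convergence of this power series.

R = 1/15

Ratio test: |a_{k+1}/a_k| = (3k+1)·(3k+2)·(3k+3)/(k+1)³ · 5/9 → 15 as k → ∞.
Thus R = 1/(15) = 1/15.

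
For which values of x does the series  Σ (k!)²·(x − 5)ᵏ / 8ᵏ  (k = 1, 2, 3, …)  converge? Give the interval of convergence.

By the ratio test, |a_{k+1}/a_k| = (k+1)² · 1/8 → ∞.
The terms grow without bound for any (x − 5) ≠ 0, so R = 0 (convergence only at x = 5).

{5}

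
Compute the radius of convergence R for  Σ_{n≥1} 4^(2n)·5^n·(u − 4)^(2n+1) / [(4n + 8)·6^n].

By the ratio test, |a_{n+1}/a_n| = [(4n + 8)/(4(n+1) + 8)] · 16·5/6 → 40/3.
Successive powers of (u − 4) differ by 2, so the series converges when |u − 4|² · 40/3 < 1, i.e. |u − 4| < √(3/40). So R = √30/20.

R = √30/20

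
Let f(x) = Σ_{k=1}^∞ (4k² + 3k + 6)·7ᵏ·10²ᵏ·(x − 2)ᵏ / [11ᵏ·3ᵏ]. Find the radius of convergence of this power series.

R = 33/700

Ratio test: |a_{k+1}/a_k| = [(4(k+1)² + 3(k+1) + 6)/(4k² + 3k + 6)] · 7·100/(11·3) → 700/33 as k → ∞.
Hence the series converges for |x − 2| < 1/(700/33) = 33/700, so the radius of convergence is 33/700.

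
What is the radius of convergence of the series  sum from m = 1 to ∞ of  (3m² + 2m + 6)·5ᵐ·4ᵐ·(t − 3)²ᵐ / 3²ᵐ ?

R = 3√5/10

Ratio test: |a_{m+1}/a_m| = [(3(m+1)² + 2(m+1) + 6)/(3m² + 2m + 6)] · 5·4/9 → 20/9 as m → ∞.
Successive powers of (t − 3) differ by 2, so the series converges when |t − 3|² · 20/9 < 1, i.e. |t − 3| < √(9/20). So R = 3√5/10.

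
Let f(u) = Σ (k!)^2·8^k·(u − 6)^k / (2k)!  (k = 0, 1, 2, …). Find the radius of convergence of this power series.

Ratio test: |a_{k+1}/a_k| = (k+1)²/[(2k+1)·(2k+2)] · 8 → 2 as k → ∞.
The series converges when 2 · |u − 6| < 1, giving R = 1/2.

R = 1/2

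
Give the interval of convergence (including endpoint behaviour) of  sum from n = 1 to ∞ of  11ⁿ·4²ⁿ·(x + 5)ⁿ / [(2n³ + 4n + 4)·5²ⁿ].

[-905/176, -855/176]

The ratio of consecutive coefficients is [(2n³ + 4n + 4)/(2(n+1)³ + 4(n+1) + 4)] · 11·16/25 → 176/25.
Hence the series converges for |x + 5| < 1/(176/25) = 25/176, so the radius of convergence is 25/176.
Endpoint x = -855/176: the terms are on the order of 1/n³, so the series converges absolutely by comparison with the p-series (p = 3 > 1).
Endpoint x = -905/176: the series is dominated by a constant times Σ 1/n³, which converges (p = 3 > 1).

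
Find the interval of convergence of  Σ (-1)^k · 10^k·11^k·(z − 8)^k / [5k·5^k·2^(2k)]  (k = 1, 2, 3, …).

(86/11, 90/11]

Ratio test: |a_{k+1}/a_k| = [5k/5(k+1)] · 10·11/(5·4) → 11/2 as k → ∞.
Convergence for |z − 8| · 11/2 < 1, i.e. |z − 8| < 2/11. So R = 2/11.
Endpoint z = 90/11: an alternating series whose terms decrease to 0 in absolute value, so it converges by the Leibniz criterion.
At z = 86/11: comparison with the harmonic series Σ 1/k shows the series diverges.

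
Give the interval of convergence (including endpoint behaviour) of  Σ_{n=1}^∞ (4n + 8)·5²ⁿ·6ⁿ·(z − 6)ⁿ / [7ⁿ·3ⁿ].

The ratio of consecutive coefficients is [(4(n+1) + 8)/(4n + 8)] · 25·6/(7·3) → 50/7.
Thus R = 1/(50/7) = 7/50.
Endpoint z = 307/50: the terms have absolute value of order n, which does not tend to 0, so the series diverges by the divergence test.
When z = 293/50, the terms have absolute value of order n, which does not tend to 0, so the series diverges by the divergence test.

(293/50, 307/50)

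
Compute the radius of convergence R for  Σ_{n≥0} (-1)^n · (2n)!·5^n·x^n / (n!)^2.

R = 1/20

The ratio of consecutive coefficients is (2n+1)·(2n+2)/(n+1)² · 5 → 20.
Hence the series converges for |x| < 1/(20) = 1/20, so the radius of convergence is 1/20.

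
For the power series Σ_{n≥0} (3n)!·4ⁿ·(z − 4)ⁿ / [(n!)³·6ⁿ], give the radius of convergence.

R = 1/18

Ratio test: |a_{n+1}/a_n| = (3n+1)·(3n+2)·(3n+3)/(n+1)³ · 4/6 → 18 as n → ∞.
Thus R = 1/(18) = 1/18.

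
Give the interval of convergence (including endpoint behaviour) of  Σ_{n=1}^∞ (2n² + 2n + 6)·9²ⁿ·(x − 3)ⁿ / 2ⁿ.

(241/81, 245/81)

The ratio of consecutive coefficients is [(2(n+1)² + 2(n+1) + 6)/(2n² + 2n + 6)] · 81/2 → 81/2.
Thus R = 1/(81/2) = 2/81.
At x = 245/81: the terms do not tend to 0, so the series diverges.
When x = 241/81, the terms do not tend to 0, so the series diverges.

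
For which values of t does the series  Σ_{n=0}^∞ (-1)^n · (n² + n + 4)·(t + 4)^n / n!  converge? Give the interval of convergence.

(−∞, ∞)

By the ratio test, |a_{n+1}/a_n| = ((n+1)² + (n+1) + 4)/(n² + n + 4) · 1/(n+1) → 0.
Since the limit is 0 < 1 for every t, the series converges on all of ℝ and R = ∞.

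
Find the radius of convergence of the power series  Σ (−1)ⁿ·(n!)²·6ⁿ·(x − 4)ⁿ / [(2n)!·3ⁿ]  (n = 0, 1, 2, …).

Apply the ratio test: |a_{n+1}| / |a_n| = (n+1)²/[(2n+1)·(2n+2)] · 6/3, which tends to 1/2 as n → ∞.
Convergence for |x − 4| · 1/2 < 1, i.e. |x − 4| < 2. So R = 2.

R = 2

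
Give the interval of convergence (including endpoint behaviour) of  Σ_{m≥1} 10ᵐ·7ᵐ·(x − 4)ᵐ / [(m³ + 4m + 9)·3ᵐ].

[277/70, 283/70]

Ratio test: |a_{m+1}/a_m| = [(m³ + 4m + 9)/((m+1)³ + 4(m+1) + 9)] · 10·7/3 → 70/3 as m → ∞.
Hence the series converges for |x − 4| < 1/(70/3) = 3/70, so the radius of convergence is 3/70.
Check x = 283/70: the terms are on the order of 1/m³, so the series converges absolutely by comparison with the p-series (p = 3 > 1).
Endpoint x = 277/70: the terms are on the order of 1/m³, so the series converges absolutely by comparison with the p-series (p = 3 > 1).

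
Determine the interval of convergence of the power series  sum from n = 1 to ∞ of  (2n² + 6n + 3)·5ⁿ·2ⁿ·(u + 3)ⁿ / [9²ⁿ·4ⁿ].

Ratio test: |a_{n+1}/a_n| = [(2(n+1)² + 6(n+1) + 3)/(2n² + 6n + 3)] · 5·2/(81·4) → 5/162 as n → ∞.
Thus R = 1/(5/162) = 162/5.
When u = 147/5, the terms have absolute value of order n², which does not tend to 0, so the series diverges by the divergence test.
At u = -177/5: the n-th term does not approach 0; divergence by the term test.

(-177/5, 147/5)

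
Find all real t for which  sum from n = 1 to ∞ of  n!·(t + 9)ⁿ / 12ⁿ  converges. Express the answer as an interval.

{-9}

The ratio of consecutive coefficients is (n+1) · 1/12 → ∞.
Since the ratio → ∞, the series diverges for every t ≠ -9, and R = 0.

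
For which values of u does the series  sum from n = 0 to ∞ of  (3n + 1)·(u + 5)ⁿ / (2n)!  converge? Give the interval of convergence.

Apply the ratio test: |a_{n+1}| / |a_n| = (3(n+1) + 1)/(3n + 1) · 1/[(2n+1)·(2n+2)], which tends to 0 as n → ∞.
The ratio tends to 0 regardless of u, hence R = ∞.

(−∞, ∞)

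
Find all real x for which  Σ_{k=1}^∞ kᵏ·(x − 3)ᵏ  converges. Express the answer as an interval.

Applying the root test, |a_k|^(1/k) = k → ∞.
Since the k-th root of |a_k| is unbounded, the series converges only at x = 3; R = 0.

{3}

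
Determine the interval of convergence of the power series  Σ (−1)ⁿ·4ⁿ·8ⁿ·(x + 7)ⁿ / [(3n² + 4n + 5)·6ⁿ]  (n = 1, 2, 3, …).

Ratio test: |a_{n+1}/a_n| = [(3n² + 4n + 5)/(3(n+1)² + 4(n+1) + 5)] · 4·8/6 → 16/3 as n → ∞.
Thus R = 1/(16/3) = 3/16.
Endpoint x = -109/16: the terms are on the order of 1/n², so the series converges absolutely by comparison with the p-series (p = 2 > 1).
Check x = -115/16: the series is dominated by a constant times Σ 1/n², which converges (p = 2 > 1).

[-115/16, -109/16]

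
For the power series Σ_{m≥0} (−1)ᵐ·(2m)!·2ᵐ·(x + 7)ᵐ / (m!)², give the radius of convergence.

The ratio of consecutive coefficients is (2m+1)·(2m+2)/(m+1)² · 2 → 8.
The series converges when 8 · |x + 7| < 1, giving R = 1/8.

R = 1/8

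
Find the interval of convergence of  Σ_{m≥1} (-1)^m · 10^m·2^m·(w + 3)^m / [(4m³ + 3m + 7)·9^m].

[-69/20, -51/20]

By the ratio test, |a_{m+1}/a_m| = [(4m³ + 3m + 7)/(4(m+1)³ + 3(m+1) + 7)] · 10·2/9 → 20/9.
Hence the series converges for |w + 3| < 1/(20/9) = 9/20, so the radius of convergence is 9/20.
Check w = -51/20: the terms are on the order of 1/m³, so the series converges absolutely by comparison with the p-series (p = 3 > 1).
Endpoint w = -69/20: the terms are on the order of 1/m³, so the series converges absolutely by comparison with the p-series (p = 3 > 1).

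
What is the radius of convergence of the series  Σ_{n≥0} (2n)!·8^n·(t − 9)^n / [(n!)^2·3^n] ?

R = 3/32

Ratio test: |a_{n+1}/a_n| = (2n+1)·(2n+2)/(n+1)² · 8/3 → 32/3 as n → ∞.
Thus R = 1/(32/3) = 3/32.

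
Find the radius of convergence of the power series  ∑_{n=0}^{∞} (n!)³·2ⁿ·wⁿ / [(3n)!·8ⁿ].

Apply the ratio test: |a_{n+1}| / |a_n| = (n+1)³/[(3n+1)·(3n+2)·(3n+3)] · 2/8, which tends to 1/108 as n → ∞.
The series converges when 1/108 · |w| < 1, giving R = 108.

R = 108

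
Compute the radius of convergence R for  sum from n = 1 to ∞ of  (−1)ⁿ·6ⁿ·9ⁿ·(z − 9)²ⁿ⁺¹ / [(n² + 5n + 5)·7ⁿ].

Ratio test: |a_{n+1}/a_n| = [(n² + 5n + 5)/((n+1)² + 5(n+1) + 5)] · 6·9/7 → 54/7 as n → ∞.
Writing y = (z − 9)², the series in y has radius 7/54, so |z − 9| < √(7/54) and R = √42/18.

R = √42/18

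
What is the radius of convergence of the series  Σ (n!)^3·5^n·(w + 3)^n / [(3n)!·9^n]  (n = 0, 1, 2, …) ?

Apply the ratio test: |a_{n+1}| / |a_n| = (n+1)³/[(3n+1)·(3n+2)·(3n+3)] · 5/9, which tends to 5/243 as n → ∞.
Thus R = 1/(5/243) = 243/5.

R = 243/5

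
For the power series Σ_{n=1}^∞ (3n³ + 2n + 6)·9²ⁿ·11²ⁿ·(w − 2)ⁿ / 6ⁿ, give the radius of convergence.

The ratio of consecutive coefficients is [(3(n+1)³ + 2(n+1) + 6)/(3n³ + 2n + 6)] · 81·121/6 → 3267/2.
Hence the series converges for |w − 2| < 1/(3267/2) = 2/3267, so the radius of convergence is 2/3267.

R = 2/3267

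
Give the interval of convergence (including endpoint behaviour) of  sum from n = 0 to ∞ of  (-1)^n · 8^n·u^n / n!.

(−∞, ∞)

Ratio test: |a_{n+1}/a_n| = 8 · 1/(n+1) → 0 as n → ∞.
Since the limit is 0 < 1 for every u, the series converges on all of ℝ and R = ∞.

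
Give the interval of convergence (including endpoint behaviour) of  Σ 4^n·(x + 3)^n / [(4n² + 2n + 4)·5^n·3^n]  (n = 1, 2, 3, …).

Ratio test: |a_{n+1}/a_n| = [(4n² + 2n + 4)/(4(n+1)² + 2(n+1) + 4)] · 4/(5·3) → 4/15 as n → ∞.
Convergence for |x + 3| · 4/15 < 1, i.e. |x + 3| < 15/4. So R = 15/4.
At x = 3/4: the series is dominated by a constant times Σ 1/n², which converges (p = 2 > 1).
Check x = -27/4: the terms are on the order of 1/n², so the series converges absolutely by comparison with the p-series (p = 2 > 1).

[-27/4, 3/4]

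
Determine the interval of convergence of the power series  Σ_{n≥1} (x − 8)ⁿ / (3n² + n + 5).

Ratio test: |a_{n+1}/a_n| = (3n² + n + 5)/(3(n+1)² + (n+1) + 5) → 1 as n → ∞.
Hence R = 1.
Check x = 9: the series is dominated by a constant times Σ 1/n², which converges (p = 2 > 1).
Endpoint x = 7: the series is dominated by a constant times Σ 1/n², which converges (p = 2 > 1).

[7, 9]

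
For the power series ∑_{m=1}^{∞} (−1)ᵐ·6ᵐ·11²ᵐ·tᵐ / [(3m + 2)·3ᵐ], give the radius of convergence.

R = 1/242

Apply the ratio test: |a_{m+1}| / |a_m| = [(3m + 2)/(3(m+1) + 2)] · 6·121/3, which tends to 242 as m → ∞.
The series converges when 242 · |t| < 1, giving R = 1/242.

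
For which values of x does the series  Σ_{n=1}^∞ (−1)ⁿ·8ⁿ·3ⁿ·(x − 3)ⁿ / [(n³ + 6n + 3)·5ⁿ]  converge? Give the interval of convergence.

By the ratio test, |a_{n+1}/a_n| = [(n³ + 6n + 3)/((n+1)³ + 6(n+1) + 3)] · 8·3/5 → 24/5.
Thus R = 1/(24/5) = 5/24.
When x = 77/24, the series is dominated by a constant times Σ 1/n³, which converges (p = 3 > 1).
Check x = 67/24: the terms are on the order of 1/n³, so the series converges absolutely by comparison with the p-series (p = 3 > 1).

[67/24, 77/24]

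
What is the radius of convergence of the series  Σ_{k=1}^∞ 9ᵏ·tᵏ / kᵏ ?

Applying the root test, |a_k|^(1/k) = 9/k → 0.
Since the k-th root of |a_k| tends to 0, the series converges for all real t; R = ∞.

R = ∞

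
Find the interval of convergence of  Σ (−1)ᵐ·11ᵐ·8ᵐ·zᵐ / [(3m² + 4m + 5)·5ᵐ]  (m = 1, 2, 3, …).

The ratio of consecutive coefficients is [(3m² + 4m + 5)/(3(m+1)² + 4(m+1) + 5)] · 11·8/5 → 88/5.
Hence the series converges for |z| < 1/(88/5) = 5/88, so the radius of convergence is 5/88.
Check z = 5/88: the series is dominated by a constant times Σ 1/m², which converges (p = 2 > 1).
At z = -5/88: the terms are on the order of 1/m², so the series converges absolutely by comparison with the p-series (p = 2 > 1).

[-5/88, 5/88]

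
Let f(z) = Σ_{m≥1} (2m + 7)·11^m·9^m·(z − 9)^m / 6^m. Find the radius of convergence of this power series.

Ratio test: |a_{m+1}/a_m| = [(2(m+1) + 7)/(2m + 7)] · 11·9/6 → 33/2 as m → ∞.
Convergence for |z − 9| · 33/2 < 1, i.e. |z − 9| < 2/33. So R = 2/33.

R = 2/33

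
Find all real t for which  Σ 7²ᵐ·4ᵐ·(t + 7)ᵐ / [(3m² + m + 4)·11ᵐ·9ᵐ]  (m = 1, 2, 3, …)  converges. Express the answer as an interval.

[-1471/196, -1273/196]

By the ratio test, |a_{m+1}/a_m| = [(3m² + m + 4)/(3(m+1)² + (m+1) + 4)] · 49·4/(11·9) → 196/99.
The series converges when 196/99 · |t + 7| < 1, giving R = 99/196.
When t = -1273/196, the series is dominated by a constant times Σ 1/m², which converges (p = 2 > 1).
Endpoint t = -1471/196: the terms are on the order of 1/m², so the series converges absolutely by comparison with the p-series (p = 2 > 1).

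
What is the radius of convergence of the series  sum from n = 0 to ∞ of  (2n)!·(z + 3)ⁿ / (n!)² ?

R = 1/4

Ratio test: |a_{n+1}/a_n| = (2n+1)·(2n+2)/(n+1)² → 4 as n → ∞.
Hence the series converges for |z + 3| < 1/(4) = 1/4, so the radius of convergence is 1/4.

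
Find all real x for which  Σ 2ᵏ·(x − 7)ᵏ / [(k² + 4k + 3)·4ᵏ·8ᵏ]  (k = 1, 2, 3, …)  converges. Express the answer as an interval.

The ratio of consecutive coefficients is [(k² + 4k + 3)/((k+1)² + 4(k+1) + 3)] · 2/(4·8) → 1/16.
Thus R = 1/(1/16) = 16.
Endpoint x = 23: the series is dominated by a constant times Σ 1/k², which converges (p = 2 > 1).
At x = -9: the terms are on the order of 1/k², so the series converges absolutely by comparison with the p-series (p = 2 > 1).

[-9, 23]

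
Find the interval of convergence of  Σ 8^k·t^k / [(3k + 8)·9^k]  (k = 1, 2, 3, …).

[-9/8, 9/8)

By the ratio test, |a_{k+1}/a_k| = [(3k + 8)/(3(k+1) + 8)] · 8/9 → 8/9.
Thus R = 1/(8/9) = 9/8.
Check t = 9/8: comparison with the harmonic series Σ 1/k shows the series diverges.
Check t = -9/8: convergence follows from the alternating series test (terms decrease monotonically to 0).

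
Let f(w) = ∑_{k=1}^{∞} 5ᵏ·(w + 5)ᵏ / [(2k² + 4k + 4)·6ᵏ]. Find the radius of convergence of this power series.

The ratio of consecutive coefficients is [(2k² + 4k + 4)/(2(k+1)² + 4(k+1) + 4)] · 5/6 → 5/6.
Hence the series converges for |w + 5| < 1/(5/6) = 6/5, so the radius of convergence is 6/5.

R = 6/5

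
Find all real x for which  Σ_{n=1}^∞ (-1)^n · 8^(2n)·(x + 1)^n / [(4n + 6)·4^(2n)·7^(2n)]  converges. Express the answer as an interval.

Apply the ratio test: |a_{n+1}| / |a_n| = [(4n + 6)/(4(n+1) + 6)] · 64/(16·49), which tends to 4/49 as n → ∞.
The series converges when 4/49 · |x + 1| < 1, giving R = 49/4.
When x = 45/4, the terms alternate in sign and decrease monotonically to 0 in absolute value (size ~ c/n), so the alternating series test gives convergence.
At x = -53/4: the terms behave like c/n; limit comparison with the harmonic series gives divergence.

(-53/4, 45/4]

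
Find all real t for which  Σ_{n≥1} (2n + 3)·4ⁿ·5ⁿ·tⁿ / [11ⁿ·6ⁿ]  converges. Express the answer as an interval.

By the ratio test, |a_{n+1}/a_n| = [(2(n+1) + 3)/(2n + 3)] · 4·5/(11·6) → 10/33.
Thus R = 1/(10/33) = 33/10.
Check t = 33/10: the terms have absolute value of order n, which does not tend to 0, so the series diverges by the divergence test.
Check t = -33/10: the n-th term does not approach 0; divergence by the term test.

(-33/10, 33/10)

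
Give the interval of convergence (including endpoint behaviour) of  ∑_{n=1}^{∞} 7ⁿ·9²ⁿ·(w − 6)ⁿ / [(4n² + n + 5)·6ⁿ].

Apply the ratio test: |a_{n+1}| / |a_n| = [(4n² + n + 5)/(4(n+1)² + (n+1) + 5)] · 7·81/6, which tends to 189/2 as n → ∞.
Thus R = 1/(189/2) = 2/189.
At w = 1136/189: absolute convergence follows by limit comparison with Σ 1/n².
Endpoint w = 1132/189: the series is dominated by a constant times Σ 1/n², which converges (p = 2 > 1).

[1132/189, 1136/189]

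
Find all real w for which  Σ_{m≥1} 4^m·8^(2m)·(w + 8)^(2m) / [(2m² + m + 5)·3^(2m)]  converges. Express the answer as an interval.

By the ratio test, |a_{m+1}/a_m| = [(2m² + m + 5)/(2(m+1)² + (m+1) + 5)] · 4·64/9 → 256/9.
Writing y = (w + 8)², the series in y has radius 9/256, so |w + 8| < √(9/256) = 3/16 and R = 3/16.
Endpoint w = -125/16: absolute convergence follows by limit comparison with Σ 1/m².
Check w = -131/16: absolute convergence follows by limit comparison with Σ 1/m².

[-131/16, -125/16]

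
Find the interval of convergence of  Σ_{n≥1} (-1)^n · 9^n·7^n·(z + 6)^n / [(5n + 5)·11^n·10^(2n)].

By the ratio test, |a_{n+1}/a_n| = [(5n + 5)/(5(n+1) + 5)] · 9·7/(11·100) → 63/1100.
The series converges when 63/1100 · |z + 6| < 1, giving R = 1100/63.
Check z = 722/63: an alternating series whose terms decrease to 0 in absolute value, so it converges by the Leibniz criterion.
When z = -1478/63, the terms are asymptotic to a nonzero constant times 1/n, so the series diverges by limit comparison with Σ 1/n.

(-1478/63, 722/63]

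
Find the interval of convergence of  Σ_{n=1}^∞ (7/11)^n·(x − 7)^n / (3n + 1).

The ratio of consecutive coefficients is [(3n + 1)/(3(n+1) + 1)] · 7/11 → 7/11.
Thus R = 1/(7/11) = 11/7.
At x = 60/7: the terms are asymptotic to a nonzero constant times 1/n, so the series diverges by limit comparison with Σ 1/n.
Check x = 38/7: convergence follows from the alternating series test (terms decrease monotonically to 0).

[38/7, 60/7)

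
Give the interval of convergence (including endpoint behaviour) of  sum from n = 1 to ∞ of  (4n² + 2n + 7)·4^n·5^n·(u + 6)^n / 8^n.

(-32/5, -28/5)

By the ratio test, |a_{n+1}/a_n| = [(4(n+1)² + 2(n+1) + 7)/(4n² + 2n + 7)] · 4·5/8 → 5/2.
Hence the series converges for |u + 6| < 1/(5/2) = 2/5, so the radius of convergence is 2/5.
Check u = -28/5: the n-th term does not approach 0; divergence by the term test.
When u = -32/5, the n-th term does not approach 0; divergence by the term test.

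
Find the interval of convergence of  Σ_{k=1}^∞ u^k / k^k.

Root test: |a_k|^(1/k) = 1/k → 0.
The limit is 0 for every u, so R = ∞.

(−∞, ∞)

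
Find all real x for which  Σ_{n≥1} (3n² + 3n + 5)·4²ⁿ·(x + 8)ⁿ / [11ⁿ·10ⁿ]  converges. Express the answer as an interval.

(-119/8, -9/8)

By the ratio test, |a_{n+1}/a_n| = [(3(n+1)² + 3(n+1) + 5)/(3n² + 3n + 5)] · 16/(11·10) → 8/55.
The series converges when 8/55 · |x + 8| < 1, giving R = 55/8.
Check x = -9/8: the n-th term does not approach 0; divergence by the term test.
Check x = -119/8: the terms do not tend to 0, so the series diverges.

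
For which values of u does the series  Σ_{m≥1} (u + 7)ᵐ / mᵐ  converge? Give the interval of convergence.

Applying the root test, |a_m|^(1/m) = 1/m → 0.
Since the m-th root of |a_m| tends to 0, the series converges for all real u; R = ∞.

(−∞, ∞)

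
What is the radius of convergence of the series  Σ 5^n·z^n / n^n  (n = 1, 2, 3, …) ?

R = ∞

By the Cauchy root test, |a_n|^(1/n) = 5/n → 0.
The limit is 0 for every z, so R = ∞.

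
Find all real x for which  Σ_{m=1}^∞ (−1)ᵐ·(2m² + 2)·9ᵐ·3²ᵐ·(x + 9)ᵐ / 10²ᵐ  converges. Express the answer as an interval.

Apply the ratio test: |a_{m+1}| / |a_m| = [(2(m+1)² + 2)/(2m² + 2)] · 9·9/100, which tends to 81/100 as m → ∞.
Hence the series converges for |x + 9| < 1/(81/100) = 100/81, so the radius of convergence is 100/81.
When x = -629/81, the terms have absolute value of order m², which does not tend to 0, so the series diverges by the divergence test.
When x = -829/81, the terms have absolute value of order m², which does not tend to 0, so the series diverges by the divergence test.

(-829/81, -629/81)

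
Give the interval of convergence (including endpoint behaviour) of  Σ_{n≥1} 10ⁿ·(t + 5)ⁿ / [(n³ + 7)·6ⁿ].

By the ratio test, |a_{n+1}/a_n| = [(n³ + 7)/((n+1)³ + 7)] · 10/6 → 5/3.
Convergence for |t + 5| · 5/3 < 1, i.e. |t + 5| < 3/5. So R = 3/5.
Endpoint t = -22/5: the series is dominated by a constant times Σ 1/n³, which converges (p = 3 > 1).
Check t = -28/5: absolute convergence follows by limit comparison with Σ 1/n³.

[-28/5, -22/5]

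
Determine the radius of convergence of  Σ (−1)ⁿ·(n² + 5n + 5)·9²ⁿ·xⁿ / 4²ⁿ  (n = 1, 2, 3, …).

R = 16/81

By the ratio test, |a_{n+1}/a_n| = [((n+1)² + 5(n+1) + 5)/(n² + 5n + 5)] · 81/16 → 81/16.
Thus R = 1/(81/16) = 16/81.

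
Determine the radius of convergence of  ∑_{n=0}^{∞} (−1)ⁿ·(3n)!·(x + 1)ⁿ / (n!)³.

R = 1/27

The ratio of consecutive coefficients is (3n+1)·(3n+2)·(3n+3)/(n+1)³ → 27.
Hence the series converges for |x + 1| < 1/(27) = 1/27, so the radius of convergence is 1/27.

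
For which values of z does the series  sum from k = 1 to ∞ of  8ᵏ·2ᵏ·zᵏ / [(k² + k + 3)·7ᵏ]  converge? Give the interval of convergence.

Ratio test: |a_{k+1}/a_k| = [(k² + k + 3)/((k+1)² + (k+1) + 3)] · 8·2/7 → 16/7 as k → ∞.
Hence the series converges for |z| < 1/(16/7) = 7/16, so the radius of convergence is 7/16.
Endpoint z = 7/16: the terms are on the order of 1/k², so the series converges absolutely by comparison with the p-series (p = 2 > 1).
Endpoint z = -7/16: the terms are on the order of 1/k², so the series converges absolutely by comparison with the p-series (p = 2 > 1).

[-7/16, 7/16]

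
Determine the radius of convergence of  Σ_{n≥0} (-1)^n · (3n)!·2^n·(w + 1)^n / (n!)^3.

R = 1/54

Apply the ratio test: |a_{n+1}| / |a_n| = (3n+1)·(3n+2)·(3n+3)/(n+1)³ · 2, which tends to 54 as n → ∞.
The series converges when 54 · |w + 1| < 1, giving R = 1/54.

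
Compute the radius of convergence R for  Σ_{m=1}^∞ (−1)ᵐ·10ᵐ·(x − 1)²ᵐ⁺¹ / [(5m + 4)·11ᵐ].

R = √110/10

Ratio test: |a_{m+1}/a_m| = [(5m + 4)/(5(m+1) + 4)] · 10/11 → 10/11 as m → ∞.
Writing y = (x − 1)², the series in y has radius 11/10, so |x − 1| < √(11/10) and R = √110/10.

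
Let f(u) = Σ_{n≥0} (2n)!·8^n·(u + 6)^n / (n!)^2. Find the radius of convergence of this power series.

Apply the ratio test: |a_{n+1}| / |a_n| = (2n+1)·(2n+2)/(n+1)² · 8, which tends to 32 as n → ∞.
Thus R = 1/(32) = 1/32.

R = 1/32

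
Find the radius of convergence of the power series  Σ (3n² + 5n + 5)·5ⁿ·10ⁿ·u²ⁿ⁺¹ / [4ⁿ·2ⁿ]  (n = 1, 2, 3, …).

The ratio of consecutive coefficients is [(3(n+1)² + 5(n+1) + 5)/(3n² + 5n + 5)] · 5·10/(4·2) → 25/4.
Since the exponent of u increases by 2 each term, convergence requires |u|² < 4/25, hence R = 2/5.

R = 2/5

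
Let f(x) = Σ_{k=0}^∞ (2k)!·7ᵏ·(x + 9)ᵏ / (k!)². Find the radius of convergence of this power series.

By the ratio test, |a_{k+1}/a_k| = (2k+1)·(2k+2)/(k+1)² · 7 → 28.
The series converges when 28 · |x + 9| < 1, giving R = 1/28.

R = 1/28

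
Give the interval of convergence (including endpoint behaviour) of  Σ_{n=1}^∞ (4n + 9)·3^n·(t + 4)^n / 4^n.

(-16/3, -8/3)

Ratio test: |a_{n+1}/a_n| = [(4(n+1) + 9)/(4n + 9)] · 3/4 → 3/4 as n → ∞.
Thus R = 1/(3/4) = 4/3.
At t = -8/3: the terms have absolute value of order n, which does not tend to 0, so the series diverges by the divergence test.
When t = -16/3, the terms do not tend to 0, so the series diverges.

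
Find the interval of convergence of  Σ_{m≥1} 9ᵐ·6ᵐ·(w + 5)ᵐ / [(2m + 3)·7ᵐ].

[-277/54, -263/54)

Apply the ratio test: |a_{m+1}| / |a_m| = [(2m + 3)/(2(m+1) + 3)] · 9·6/7, which tends to 54/7 as m → ∞.
The series converges when 54/7 · |w + 5| < 1, giving R = 7/54.
When w = -263/54, the terms are asymptotic to a nonzero constant times 1/m, so the series diverges by limit comparison with Σ 1/m.
At w = -277/54: convergence follows from the alternating series test (terms decrease monotonically to 0).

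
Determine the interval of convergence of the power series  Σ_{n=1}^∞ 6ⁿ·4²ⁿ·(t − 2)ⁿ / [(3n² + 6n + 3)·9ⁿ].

Apply the ratio test: |a_{n+1}| / |a_n| = [(3n² + 6n + 3)/(3(n+1)² + 6(n+1) + 3)] · 6·16/9, which tends to 32/3 as n → ∞.
Convergence for |t − 2| · 32/3 < 1, i.e. |t − 2| < 3/32. So R = 3/32.
Endpoint t = 67/32: the series is dominated by a constant times Σ 1/n², which converges (p = 2 > 1).
Check t = 61/32: the series is dominated by a constant times Σ 1/n², which converges (p = 2 > 1).

[61/32, 67/32]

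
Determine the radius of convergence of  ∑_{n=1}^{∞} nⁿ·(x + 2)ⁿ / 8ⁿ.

Root test: |a_n|^(1/n) = n/8 → ∞.
Since the n-th root of |a_n| is unbounded, the series converges only at x = -2; R = 0.

R = 0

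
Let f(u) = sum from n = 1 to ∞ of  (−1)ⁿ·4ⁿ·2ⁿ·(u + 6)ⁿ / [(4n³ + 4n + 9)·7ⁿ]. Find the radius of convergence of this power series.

R = 7/8

Ratio test: |a_{n+1}/a_n| = [(4n³ + 4n + 9)/(4(n+1)³ + 4(n+1) + 9)] · 4·2/7 → 8/7 as n → ∞.
Thus R = 1/(8/7) = 7/8.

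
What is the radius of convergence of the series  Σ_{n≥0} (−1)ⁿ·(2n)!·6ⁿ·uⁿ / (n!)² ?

By the ratio test, |a_{n+1}/a_n| = (2n+1)·(2n+2)/(n+1)² · 6 → 24.
Convergence for |u| · 24 < 1, i.e. |u| < 1/24. So R = 1/24.

R = 1/24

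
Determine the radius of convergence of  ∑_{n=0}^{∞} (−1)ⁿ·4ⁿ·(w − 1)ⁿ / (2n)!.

The ratio of consecutive coefficients is 4 · 1/[(2n+1)·(2n+2)] → 0.
The limit is 0, so the series converges for all w; R = ∞.

R = ∞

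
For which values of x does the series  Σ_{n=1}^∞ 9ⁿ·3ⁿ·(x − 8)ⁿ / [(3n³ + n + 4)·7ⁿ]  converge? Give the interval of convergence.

Apply the ratio test: |a_{n+1}| / |a_n| = [(3n³ + n + 4)/(3(n+1)³ + (n+1) + 4)] · 9·3/7, which tends to 27/7 as n → ∞.
Thus R = 1/(27/7) = 7/27.
Check x = 223/27: the terms are on the order of 1/n³, so the series converges absolutely by comparison with the p-series (p = 3 > 1).
Endpoint x = 209/27: the series is dominated by a constant times Σ 1/n³, which converges (p = 3 > 1).

[209/27, 223/27]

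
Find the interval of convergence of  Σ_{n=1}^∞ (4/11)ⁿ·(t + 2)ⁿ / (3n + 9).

By the ratio test, |a_{n+1}/a_n| = [(3n + 9)/(3(n+1) + 9)] · 4/11 → 4/11.
Thus R = 1/(4/11) = 11/4.
Endpoint t = 3/4: the terms behave like c/n; limit comparison with the harmonic series gives divergence.
Check t = -19/4: the terms alternate in sign and decrease monotonically to 0 in absolute value (size ~ c/n), so the alternating series test gives convergence.

[-19/4, 3/4)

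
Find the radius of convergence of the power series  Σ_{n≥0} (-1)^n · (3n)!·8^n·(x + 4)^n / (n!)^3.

R = 1/216

By the ratio test, |a_{n+1}/a_n| = (3n+1)·(3n+2)·(3n+3)/(n+1)³ · 8 → 216.
The series converges when 216 · |x + 4| < 1, giving R = 1/216.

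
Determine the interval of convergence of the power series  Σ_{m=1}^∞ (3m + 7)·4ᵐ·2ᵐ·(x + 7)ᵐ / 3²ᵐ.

Ratio test: |a_{m+1}/a_m| = [(3(m+1) + 7)/(3m + 7)] · 4·2/9 → 8/9 as m → ∞.
Convergence for |x + 7| · 8/9 < 1, i.e. |x + 7| < 9/8. So R = 9/8.
At x = -47/8: the terms do not tend to 0, so the series diverges.
Check x = -65/8: the terms have absolute value of order m, which does not tend to 0, so the series diverges by the divergence test.

(-65/8, -47/8)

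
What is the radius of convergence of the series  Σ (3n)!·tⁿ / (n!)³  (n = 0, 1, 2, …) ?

The ratio of consecutive coefficients is (3n+1)·(3n+2)·(3n+3)/(n+1)³ → 27.
Hence the series converges for |t| < 1/(27) = 1/27, so the radius of convergence is 1/27.

R = 1/27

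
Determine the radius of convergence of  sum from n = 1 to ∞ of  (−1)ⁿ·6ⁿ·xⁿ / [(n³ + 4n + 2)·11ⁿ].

R = 11/6

Ratio test: |a_{n+1}/a_n| = [(n³ + 4n + 2)/((n+1)³ + 4(n+1) + 2)] · 6/11 → 6/11 as n → ∞.
Hence the series converges for |x| < 1/(6/11) = 11/6, so the radius of convergence is 11/6.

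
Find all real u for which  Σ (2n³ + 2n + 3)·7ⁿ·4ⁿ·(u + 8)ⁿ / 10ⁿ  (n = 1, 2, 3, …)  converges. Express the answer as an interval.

The ratio of consecutive coefficients is [(2(n+1)³ + 2(n+1) + 3)/(2n³ + 2n + 3)] · 7·4/10 → 14/5.
Convergence for |u + 8| · 14/5 < 1, i.e. |u + 8| < 5/14. So R = 5/14.
When u = -107/14, the terms have absolute value of order n³, which does not tend to 0, so the series diverges by the divergence test.
When u = -117/14, the terms do not tend to 0, so the series diverges.

(-117/14, -107/14)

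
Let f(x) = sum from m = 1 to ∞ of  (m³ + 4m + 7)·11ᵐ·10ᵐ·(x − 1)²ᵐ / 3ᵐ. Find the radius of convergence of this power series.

R = √330/110

The ratio of consecutive coefficients is [((m+1)³ + 4(m+1) + 7)/(m³ + 4m + 7)] · 11·10/3 → 110/3.
Since the exponent of (x − 1) increases by 2 each term, convergence requires |x − 1|² < 3/110, hence R = √330/110.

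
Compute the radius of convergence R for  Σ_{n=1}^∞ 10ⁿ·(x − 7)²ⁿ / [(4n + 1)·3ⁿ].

Ratio test: |a_{n+1}/a_n| = [(4n + 1)/(4(n+1) + 1)] · 10/3 → 10/3 as n → ∞.
Writing y = (x − 7)², the series in y has radius 3/10, so |x − 7| < √(3/10) and R = √30/10.

R = √30/10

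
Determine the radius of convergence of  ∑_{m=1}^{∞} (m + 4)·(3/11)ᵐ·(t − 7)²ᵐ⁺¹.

R = √33/3

Ratio test: |a_{m+1}/a_m| = [((m+1) + 4)/(m + 4)] · 3/11 → 3/11 as m → ∞.
Since the exponent of (t − 7) increases by 2 each term, convergence requires |t − 7|² < 11/3, hence R = √33/3.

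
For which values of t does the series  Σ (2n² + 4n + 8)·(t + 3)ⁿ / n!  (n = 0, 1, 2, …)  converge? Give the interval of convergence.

Ratio test: |a_{n+1}/a_n| = (2(n+1)² + 4(n+1) + 8)/(2n² + 4n + 8) · 1/(n+1) → 0 as n → ∞.
The ratio tends to 0 regardless of t, hence R = ∞.

(−∞, ∞)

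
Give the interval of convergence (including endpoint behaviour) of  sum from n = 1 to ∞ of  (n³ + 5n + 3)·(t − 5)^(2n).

The ratio of consecutive coefficients is ((n+1)³ + 5(n+1) + 3)/(n³ + 5n + 3) → 1.
Successive powers of (t − 5) differ by 2, so the series converges when |t − 5|² · 1 < 1, i.e. |t − 5| < √(1) = 1. So R = 1.
When t = 6, the n-th term does not approach 0; divergence by the term test.
Endpoint t = 4: the terms have absolute value of order n³, which does not tend to 0, so the series diverges by the divergence test.

(4, 6)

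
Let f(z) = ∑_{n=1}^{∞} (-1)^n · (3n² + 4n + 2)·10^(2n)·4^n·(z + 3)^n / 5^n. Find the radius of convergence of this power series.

R = 1/80

By the ratio test, |a_{n+1}/a_n| = [(3(n+1)² + 4(n+1) + 2)/(3n² + 4n + 2)] · 100·4/5 → 80.
Convergence for |z + 3| · 80 < 1, i.e. |z + 3| < 1/80. So R = 1/80.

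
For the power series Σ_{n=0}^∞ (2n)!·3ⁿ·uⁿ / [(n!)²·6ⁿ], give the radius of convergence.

R = 1/2

Apply the ratio test: |a_{n+1}| / |a_n| = (2n+1)·(2n+2)/(n+1)² · 3/6, which tends to 2 as n → ∞.
Hence the series converges for |u| < 1/(2) = 1/2, so the radius of convergence is 1/2.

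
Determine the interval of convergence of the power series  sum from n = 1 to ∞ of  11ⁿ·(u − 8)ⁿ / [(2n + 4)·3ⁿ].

[85/11, 91/11)

Ratio test: |a_{n+1}/a_n| = [(2n + 4)/(2(n+1) + 4)] · 11/3 → 11/3 as n → ∞.
Thus R = 1/(11/3) = 3/11.
At u = 91/11: the terms behave like c/n; limit comparison with the harmonic series gives divergence.
Check u = 85/11: the terms alternate in sign and decrease monotonically to 0 in absolute value (size ~ c/n), so the alternating series test gives convergence.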